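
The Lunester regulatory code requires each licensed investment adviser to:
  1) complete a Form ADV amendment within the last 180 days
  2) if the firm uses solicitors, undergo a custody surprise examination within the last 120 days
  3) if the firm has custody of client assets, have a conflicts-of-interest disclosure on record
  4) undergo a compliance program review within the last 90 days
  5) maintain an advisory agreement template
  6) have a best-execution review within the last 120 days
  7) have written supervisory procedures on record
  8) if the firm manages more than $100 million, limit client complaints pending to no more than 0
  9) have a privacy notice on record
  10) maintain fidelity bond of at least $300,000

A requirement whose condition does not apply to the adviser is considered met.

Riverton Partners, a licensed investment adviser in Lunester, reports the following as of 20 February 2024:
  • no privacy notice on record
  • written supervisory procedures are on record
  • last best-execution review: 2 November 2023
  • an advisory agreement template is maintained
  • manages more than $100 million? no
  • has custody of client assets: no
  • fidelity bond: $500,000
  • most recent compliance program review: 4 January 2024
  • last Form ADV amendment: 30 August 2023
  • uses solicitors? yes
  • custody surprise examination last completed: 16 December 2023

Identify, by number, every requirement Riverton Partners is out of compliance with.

9

1. Form ADV amendment 174 days ago vs limit 180 → met
2. condition 'uses solicitors' holds; custody surprise examination 66 days ago vs limit 120 → met
3. condition 'has custody of client assets' does not hold → requirement n/a → met
4. compliance program review 47 days ago vs limit 90 → met
5. advisory agreement template present → met
6. best-execution review 110 days ago vs limit 120 → met
7. written supervisory procedures present → met
8. condition 'manages more than $100 million' does not hold → requirement n/a → met
9. privacy notice absent → not met
10. fidelity bond $500,000 ≥ $300,000 → met
Not met: 9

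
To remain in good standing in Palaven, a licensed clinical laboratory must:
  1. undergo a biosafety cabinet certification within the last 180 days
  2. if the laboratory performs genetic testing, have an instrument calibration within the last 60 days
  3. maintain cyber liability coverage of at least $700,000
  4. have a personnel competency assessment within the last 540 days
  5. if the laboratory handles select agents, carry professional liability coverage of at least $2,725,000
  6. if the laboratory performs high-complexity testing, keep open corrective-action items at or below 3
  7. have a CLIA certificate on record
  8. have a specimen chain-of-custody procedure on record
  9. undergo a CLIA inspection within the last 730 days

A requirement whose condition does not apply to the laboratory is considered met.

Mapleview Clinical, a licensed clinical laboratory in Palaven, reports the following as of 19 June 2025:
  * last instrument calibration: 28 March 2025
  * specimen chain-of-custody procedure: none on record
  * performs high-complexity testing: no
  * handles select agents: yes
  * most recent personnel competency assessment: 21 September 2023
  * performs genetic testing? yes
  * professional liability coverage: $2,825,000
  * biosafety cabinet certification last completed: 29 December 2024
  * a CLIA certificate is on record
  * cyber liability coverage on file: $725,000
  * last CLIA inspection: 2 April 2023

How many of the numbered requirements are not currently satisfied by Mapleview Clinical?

4

1. biosafety cabinet certification 172 days ago vs limit 180 → met
2. condition 'performs genetic testing' holds; instrument calibration 83 days ago vs limit 60 → not met
3. cyber liability coverage $725,000 ≥ $700,000 → met
4. personnel competency assessment 637 days ago vs limit 540 → not met
5. condition 'handles select agents' holds; professional liability coverage $2,825,000 ≥ $2,725,000 → met
6. condition 'performs high-complexity testing' does not hold → requirement n/a → met
7. CLIA certificate present → met
8. specimen chain-of-custody procedure absent → not met
9. CLIA inspection 809 days ago vs limit 730 → not met
Not met: 4 of 9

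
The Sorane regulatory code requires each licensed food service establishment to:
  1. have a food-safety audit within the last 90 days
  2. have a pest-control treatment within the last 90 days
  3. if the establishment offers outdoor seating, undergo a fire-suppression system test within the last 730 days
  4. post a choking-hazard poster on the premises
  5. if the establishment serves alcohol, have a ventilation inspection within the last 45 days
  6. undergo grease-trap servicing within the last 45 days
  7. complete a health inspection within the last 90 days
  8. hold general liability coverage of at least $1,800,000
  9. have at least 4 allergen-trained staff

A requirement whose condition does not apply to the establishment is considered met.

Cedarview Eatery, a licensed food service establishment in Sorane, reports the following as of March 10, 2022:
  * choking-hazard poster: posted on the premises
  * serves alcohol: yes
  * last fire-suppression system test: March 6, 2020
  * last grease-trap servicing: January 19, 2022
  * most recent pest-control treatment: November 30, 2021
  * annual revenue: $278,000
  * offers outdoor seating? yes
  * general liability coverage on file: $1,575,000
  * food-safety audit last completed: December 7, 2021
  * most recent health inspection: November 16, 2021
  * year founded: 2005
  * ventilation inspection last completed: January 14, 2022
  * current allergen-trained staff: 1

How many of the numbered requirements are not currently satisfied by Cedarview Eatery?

8

1. food-safety audit 93 days ago vs limit 90 → not met
2. pest-control treatment 100 days ago vs limit 90 → not met
3. condition 'offers outdoor seating' holds; fire-suppression system test 734 days ago vs limit 730 → not met
4. choking-hazard poster present → met
5. condition 'serves alcohol' holds; ventilation inspection 55 days ago vs limit 45 → not met
6. grease-trap servicing 50 days ago vs limit 45 → not met
7. health inspection 114 days ago vs limit 90 → not met
8. general liability coverage $1,575,000 < $1,800,000 → not met
9. allergen-trained staff 1 < 4 → not met
Not met: 8 of 9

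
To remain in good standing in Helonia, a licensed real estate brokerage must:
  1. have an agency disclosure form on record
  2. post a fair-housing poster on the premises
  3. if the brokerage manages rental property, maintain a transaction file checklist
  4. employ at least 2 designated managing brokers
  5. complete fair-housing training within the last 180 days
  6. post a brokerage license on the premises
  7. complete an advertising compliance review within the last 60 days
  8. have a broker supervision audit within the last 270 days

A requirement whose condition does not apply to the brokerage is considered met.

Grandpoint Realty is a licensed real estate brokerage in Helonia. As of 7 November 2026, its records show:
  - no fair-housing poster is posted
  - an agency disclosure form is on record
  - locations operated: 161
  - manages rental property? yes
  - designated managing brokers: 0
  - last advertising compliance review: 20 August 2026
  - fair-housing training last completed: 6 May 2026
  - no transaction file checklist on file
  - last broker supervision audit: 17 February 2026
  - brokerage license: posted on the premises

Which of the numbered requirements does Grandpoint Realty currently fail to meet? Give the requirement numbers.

2, 3, 4, 5, 7

1. agency disclosure form present → met
2. fair-housing poster absent → not met
3. condition 'manages rental property' holds; transaction file checklist absent → not met
4. designated managing brokers 0 < 2 → not met
5. fair-housing training 185 days ago vs limit 180 → not met
6. brokerage license present → met
7. advertising compliance review 79 days ago vs limit 60 → not met
8. broker supervision audit 263 days ago vs limit 270 → met
Not met: 2, 3, 4, 5, 7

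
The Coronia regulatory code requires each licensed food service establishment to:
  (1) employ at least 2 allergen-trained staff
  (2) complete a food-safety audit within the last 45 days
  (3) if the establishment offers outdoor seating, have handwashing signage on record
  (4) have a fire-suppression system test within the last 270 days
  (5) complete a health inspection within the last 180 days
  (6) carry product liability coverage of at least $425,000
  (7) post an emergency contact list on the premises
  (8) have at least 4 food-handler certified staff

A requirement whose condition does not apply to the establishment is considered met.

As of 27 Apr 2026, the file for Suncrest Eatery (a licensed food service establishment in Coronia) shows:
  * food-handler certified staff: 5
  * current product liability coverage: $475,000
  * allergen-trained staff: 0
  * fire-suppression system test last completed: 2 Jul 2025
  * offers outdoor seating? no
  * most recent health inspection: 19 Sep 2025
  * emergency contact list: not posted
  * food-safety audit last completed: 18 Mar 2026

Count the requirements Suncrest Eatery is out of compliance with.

1. allergen-trained staff 0 < 2 → not met
2. food-safety audit 40 days ago vs limit 45 → met
3. condition 'offers outdoor seating' does not hold → requirement n/a → met
4. fire-suppression system test 299 days ago vs limit 270 → not met
5. health inspection 220 days ago vs limit 180 → not met
6. product liability coverage $475,000 ≥ $425,000 → met
7. emergency contact list absent → not met
8. food-handler certified staff 5 ≥ 4 → met
Not met: 4 of 8

4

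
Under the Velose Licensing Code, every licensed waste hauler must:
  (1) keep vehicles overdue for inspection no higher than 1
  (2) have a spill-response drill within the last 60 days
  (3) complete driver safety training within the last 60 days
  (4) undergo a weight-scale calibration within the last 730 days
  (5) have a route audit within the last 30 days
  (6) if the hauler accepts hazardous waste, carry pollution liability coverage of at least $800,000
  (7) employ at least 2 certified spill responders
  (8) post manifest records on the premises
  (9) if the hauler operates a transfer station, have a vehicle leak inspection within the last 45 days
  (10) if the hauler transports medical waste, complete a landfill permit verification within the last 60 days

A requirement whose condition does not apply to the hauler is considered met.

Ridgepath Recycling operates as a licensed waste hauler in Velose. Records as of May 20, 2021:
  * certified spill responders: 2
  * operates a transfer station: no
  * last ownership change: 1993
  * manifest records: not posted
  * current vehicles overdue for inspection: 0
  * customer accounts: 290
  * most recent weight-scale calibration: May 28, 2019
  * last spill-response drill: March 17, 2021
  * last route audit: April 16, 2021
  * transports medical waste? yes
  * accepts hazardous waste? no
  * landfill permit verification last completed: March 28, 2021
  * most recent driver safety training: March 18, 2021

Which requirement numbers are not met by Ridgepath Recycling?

2, 3, 5, 8

1. vehicles overdue for inspection 0 ≤ 1 → met
2. spill-response drill 64 days ago vs limit 60 → not met
3. driver safety training 63 days ago vs limit 60 → not met
4. weight-scale calibration 723 days ago vs limit 730 → met
5. route audit 34 days ago vs limit 30 → not met
6. condition 'accepts hazardous waste' does not hold → requirement n/a → met
7. certified spill responders 2 ≥ 2 → met
8. manifest records absent → not met
9. condition 'operates a transfer station' does not hold → requirement n/a → met
10. condition 'transports medical waste' holds; landfill permit verification 53 days ago vs limit 60 → met
Not met: 2, 3, 5, 8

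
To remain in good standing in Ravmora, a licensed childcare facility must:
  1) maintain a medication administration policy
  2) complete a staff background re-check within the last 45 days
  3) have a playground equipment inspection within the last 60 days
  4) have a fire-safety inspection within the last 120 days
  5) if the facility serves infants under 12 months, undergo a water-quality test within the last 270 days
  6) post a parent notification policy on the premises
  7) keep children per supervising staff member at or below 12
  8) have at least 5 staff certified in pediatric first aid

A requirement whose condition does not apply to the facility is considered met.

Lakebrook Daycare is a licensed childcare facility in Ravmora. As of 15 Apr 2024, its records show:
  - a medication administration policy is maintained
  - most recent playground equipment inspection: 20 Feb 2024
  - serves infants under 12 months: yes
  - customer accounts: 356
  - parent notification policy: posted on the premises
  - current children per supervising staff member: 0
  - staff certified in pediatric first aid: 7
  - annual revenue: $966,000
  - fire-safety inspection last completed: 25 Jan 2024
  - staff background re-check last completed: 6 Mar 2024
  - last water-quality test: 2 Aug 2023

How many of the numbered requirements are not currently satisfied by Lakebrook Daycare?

0

1. medication administration policy present → met
2. staff background re-check 40 days ago vs limit 45 → met
3. playground equipment inspection 55 days ago vs limit 60 → met
4. fire-safety inspection 81 days ago vs limit 120 → met
5. condition 'serves infants under 12 months' holds; water-quality test 257 days ago vs limit 270 → met
6. parent notification policy present → met
7. children per supervising staff member 0 ≤ 12 → met
8. staff certified in pediatric first aid 7 ≥ 5 → met
Not met: 0 of 8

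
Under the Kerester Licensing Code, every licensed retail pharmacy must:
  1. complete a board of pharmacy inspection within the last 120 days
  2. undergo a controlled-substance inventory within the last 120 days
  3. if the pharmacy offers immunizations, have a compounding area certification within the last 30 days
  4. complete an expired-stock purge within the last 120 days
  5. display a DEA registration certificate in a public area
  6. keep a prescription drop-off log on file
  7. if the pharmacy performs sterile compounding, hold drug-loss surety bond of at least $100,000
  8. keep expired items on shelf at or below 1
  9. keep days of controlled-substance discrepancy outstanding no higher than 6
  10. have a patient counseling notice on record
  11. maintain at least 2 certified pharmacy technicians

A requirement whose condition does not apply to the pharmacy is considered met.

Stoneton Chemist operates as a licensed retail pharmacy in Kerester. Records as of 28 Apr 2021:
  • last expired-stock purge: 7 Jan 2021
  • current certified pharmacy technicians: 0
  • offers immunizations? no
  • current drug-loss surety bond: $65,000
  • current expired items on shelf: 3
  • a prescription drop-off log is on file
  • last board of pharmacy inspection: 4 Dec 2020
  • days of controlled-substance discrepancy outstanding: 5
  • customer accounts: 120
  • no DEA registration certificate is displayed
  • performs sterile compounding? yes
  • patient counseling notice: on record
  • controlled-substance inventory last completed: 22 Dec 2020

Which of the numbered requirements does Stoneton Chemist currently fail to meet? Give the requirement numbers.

1. board of pharmacy inspection 145 days ago vs limit 120 → not met
2. controlled-substance inventory 127 days ago vs limit 120 → not met
3. condition 'offers immunizations' does not hold → requirement n/a → met
4. expired-stock purge 111 days ago vs limit 120 → met
5. DEA registration certificate absent → not met
6. prescription drop-off log present → met
7. condition 'performs sterile compounding' holds; drug-loss surety bond $65,000 < $100,000 → not met
8. expired items on shelf 3 > 1 → not met
9. days of controlled-substance discrepancy outstanding 5 ≤ 6 → met
10. patient counseling notice present → met
11. certified pharmacy technicians 0 < 2 → not met
Not met: 1, 2, 5, 7, 8, 11

1, 2, 5, 7, 8, 11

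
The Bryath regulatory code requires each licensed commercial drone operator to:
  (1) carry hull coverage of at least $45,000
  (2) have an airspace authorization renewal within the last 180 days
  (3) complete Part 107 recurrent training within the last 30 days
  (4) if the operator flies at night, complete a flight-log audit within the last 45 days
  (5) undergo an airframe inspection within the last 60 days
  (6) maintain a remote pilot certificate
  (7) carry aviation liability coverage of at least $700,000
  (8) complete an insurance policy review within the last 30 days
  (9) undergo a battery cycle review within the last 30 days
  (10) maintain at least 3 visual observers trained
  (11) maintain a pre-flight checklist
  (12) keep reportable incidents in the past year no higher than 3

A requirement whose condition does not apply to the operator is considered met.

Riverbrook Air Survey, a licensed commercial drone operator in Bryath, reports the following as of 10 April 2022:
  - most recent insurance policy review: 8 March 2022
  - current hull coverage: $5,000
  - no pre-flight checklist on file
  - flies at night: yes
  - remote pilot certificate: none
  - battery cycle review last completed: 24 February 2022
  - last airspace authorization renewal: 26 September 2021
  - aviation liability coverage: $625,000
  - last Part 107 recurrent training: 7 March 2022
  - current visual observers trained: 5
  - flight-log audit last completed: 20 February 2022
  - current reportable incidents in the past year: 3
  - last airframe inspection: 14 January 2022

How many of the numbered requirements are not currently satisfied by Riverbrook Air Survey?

10

1. hull coverage $5,000 < $45,000 → not met
2. airspace authorization renewal 196 days ago vs limit 180 → not met
3. Part 107 recurrent training 34 days ago vs limit 30 → not met
4. condition 'flies at night' holds; flight-log audit 49 days ago vs limit 45 → not met
5. airframe inspection 86 days ago vs limit 60 → not met
6. remote pilot certificate absent → not met
7. aviation liability coverage $625,000 < $700,000 → not met
8. insurance policy review 33 days ago vs limit 30 → not met
9. battery cycle review 45 days ago vs limit 30 → not met
10. visual observers trained 5 ≥ 3 → met
11. pre-flight checklist absent → not met
12. reportable incidents in the past year 3 ≤ 3 → met
Not met: 10 of 12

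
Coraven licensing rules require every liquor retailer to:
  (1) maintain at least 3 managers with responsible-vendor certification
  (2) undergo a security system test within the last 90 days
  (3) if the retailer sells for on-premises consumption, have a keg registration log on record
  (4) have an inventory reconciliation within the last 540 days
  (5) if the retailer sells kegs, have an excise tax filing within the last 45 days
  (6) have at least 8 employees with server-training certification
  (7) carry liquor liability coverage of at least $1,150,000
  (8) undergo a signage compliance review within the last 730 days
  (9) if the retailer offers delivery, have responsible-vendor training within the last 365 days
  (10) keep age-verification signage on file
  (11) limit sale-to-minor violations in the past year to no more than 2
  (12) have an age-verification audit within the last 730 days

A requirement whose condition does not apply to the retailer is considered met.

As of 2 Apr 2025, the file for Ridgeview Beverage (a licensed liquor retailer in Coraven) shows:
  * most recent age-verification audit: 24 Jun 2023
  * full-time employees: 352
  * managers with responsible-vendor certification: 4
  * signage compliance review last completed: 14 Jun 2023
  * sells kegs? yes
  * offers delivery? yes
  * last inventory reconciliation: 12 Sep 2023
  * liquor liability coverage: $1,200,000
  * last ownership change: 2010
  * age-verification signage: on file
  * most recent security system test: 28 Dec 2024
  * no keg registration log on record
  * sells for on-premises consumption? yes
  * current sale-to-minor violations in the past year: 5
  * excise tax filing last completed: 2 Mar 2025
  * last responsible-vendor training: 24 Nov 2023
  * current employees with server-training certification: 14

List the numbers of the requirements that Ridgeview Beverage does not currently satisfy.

2, 3, 4, 9, 11

1. managers with responsible-vendor certification 4 ≥ 3 → met
2. security system test 95 days ago vs limit 90 → not met
3. condition 'sells for on-premises consumption' holds; keg registration log absent → not met
4. inventory reconciliation 568 days ago vs limit 540 → not met
5. condition 'sells kegs' holds; excise tax filing 31 days ago vs limit 45 → met
6. employees with server-training certification 14 ≥ 8 → met
7. liquor liability coverage $1,200,000 ≥ $1,150,000 → met
8. signage compliance review 658 days ago vs limit 730 → met
9. condition 'offers delivery' holds; responsible-vendor training 495 days ago vs limit 365 → not met
10. age-verification signage present → met
11. sale-to-minor violations in the past year 5 > 2 → not met
12. age-verification audit 648 days ago vs limit 730 → met
Not met: 2, 3, 4, 9, 11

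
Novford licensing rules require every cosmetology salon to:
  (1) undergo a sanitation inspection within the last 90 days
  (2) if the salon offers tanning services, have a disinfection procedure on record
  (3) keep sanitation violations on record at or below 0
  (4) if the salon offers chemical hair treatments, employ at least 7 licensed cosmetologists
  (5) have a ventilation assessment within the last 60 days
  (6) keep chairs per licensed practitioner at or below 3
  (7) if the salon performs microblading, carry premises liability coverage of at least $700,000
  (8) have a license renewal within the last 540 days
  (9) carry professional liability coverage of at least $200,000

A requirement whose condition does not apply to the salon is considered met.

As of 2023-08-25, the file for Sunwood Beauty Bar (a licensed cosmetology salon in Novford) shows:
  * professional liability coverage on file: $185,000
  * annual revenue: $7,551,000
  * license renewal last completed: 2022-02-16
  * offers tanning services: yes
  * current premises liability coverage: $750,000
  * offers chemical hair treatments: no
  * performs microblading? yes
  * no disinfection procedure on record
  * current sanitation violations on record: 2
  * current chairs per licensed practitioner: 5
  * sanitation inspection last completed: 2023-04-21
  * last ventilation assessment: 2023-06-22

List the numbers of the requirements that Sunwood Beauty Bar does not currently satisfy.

1. sanitation inspection 126 days ago vs limit 90 → not met
2. condition 'offers tanning services' holds; disinfection procedure absent → not met
3. sanitation violations on record 2 > 0 → not met
4. condition 'offers chemical hair treatments' does not hold → requirement n/a → met
5. ventilation assessment 64 days ago vs limit 60 → not met
6. chairs per licensed practitioner 5 > 3 → not met
7. condition 'performs microblading' holds; premises liability coverage $750,000 ≥ $700,000 → met
8. license renewal 555 days ago vs limit 540 → not met
9. professional liability coverage $185,000 < $200,000 → not met
Not met: 1, 2, 3, 5, 6, 8, 9

1, 2, 3, 5, 6, 8, 9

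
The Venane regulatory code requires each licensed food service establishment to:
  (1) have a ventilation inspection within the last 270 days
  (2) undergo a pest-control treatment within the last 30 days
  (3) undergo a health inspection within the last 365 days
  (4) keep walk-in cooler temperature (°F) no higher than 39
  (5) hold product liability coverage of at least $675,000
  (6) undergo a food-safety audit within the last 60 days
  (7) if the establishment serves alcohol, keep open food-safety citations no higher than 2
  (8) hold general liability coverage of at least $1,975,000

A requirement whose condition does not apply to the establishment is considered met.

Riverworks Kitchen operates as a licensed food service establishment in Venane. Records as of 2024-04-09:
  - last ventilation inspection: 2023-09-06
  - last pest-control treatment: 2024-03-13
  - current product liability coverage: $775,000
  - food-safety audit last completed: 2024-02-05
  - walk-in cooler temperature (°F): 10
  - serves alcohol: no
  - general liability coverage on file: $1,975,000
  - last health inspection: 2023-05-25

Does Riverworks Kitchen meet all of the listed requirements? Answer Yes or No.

No

1. ventilation inspection 216 days ago vs limit 270 → met
2. pest-control treatment 27 days ago vs limit 30 → met
3. health inspection 320 days ago vs limit 365 → met
4. walk-in cooler temperature (°F) 10 ≤ 39 → met
5. product liability coverage $775,000 ≥ $675,000 → met
6. food-safety audit 64 days ago vs limit 60 → not met
7. condition 'serves alcohol' does not hold → requirement n/a → met
8. general liability coverage $1,975,000 ≥ $1,975,000 → met
Not met: 6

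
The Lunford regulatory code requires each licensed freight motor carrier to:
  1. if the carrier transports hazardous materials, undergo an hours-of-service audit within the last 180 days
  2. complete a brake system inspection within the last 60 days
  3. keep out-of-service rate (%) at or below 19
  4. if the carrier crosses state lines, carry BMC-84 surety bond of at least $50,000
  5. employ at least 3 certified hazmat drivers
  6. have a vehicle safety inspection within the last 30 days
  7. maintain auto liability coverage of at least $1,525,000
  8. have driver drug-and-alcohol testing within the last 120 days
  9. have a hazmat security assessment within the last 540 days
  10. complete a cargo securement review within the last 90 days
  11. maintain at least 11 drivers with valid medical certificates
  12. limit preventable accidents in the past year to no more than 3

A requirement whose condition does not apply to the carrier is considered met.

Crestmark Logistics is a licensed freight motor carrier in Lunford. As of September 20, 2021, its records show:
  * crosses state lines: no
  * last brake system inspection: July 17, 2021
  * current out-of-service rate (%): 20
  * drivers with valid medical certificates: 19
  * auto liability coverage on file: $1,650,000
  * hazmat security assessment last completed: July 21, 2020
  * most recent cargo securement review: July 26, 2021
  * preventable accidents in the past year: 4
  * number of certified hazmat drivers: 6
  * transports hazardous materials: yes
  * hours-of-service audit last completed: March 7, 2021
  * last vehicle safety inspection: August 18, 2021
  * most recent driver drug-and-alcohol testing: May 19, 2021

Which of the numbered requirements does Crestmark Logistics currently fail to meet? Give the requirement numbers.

1, 2, 3, 6, 8, 12

1. condition 'transports hazardous materials' holds; hours-of-service audit 197 days ago vs limit 180 → not met
2. brake system inspection 65 days ago vs limit 60 → not met
3. out-of-service rate (%) 20 > 19 → not met
4. condition 'crosses state lines' does not hold → requirement n/a → met
5. certified hazmat drivers 6 ≥ 3 → met
6. vehicle safety inspection 33 days ago vs limit 30 → not met
7. auto liability coverage $1,650,000 ≥ $1,525,000 → met
8. driver drug-and-alcohol testing 124 days ago vs limit 120 → not met
9. hazmat security assessment 426 days ago vs limit 540 → met
10. cargo securement review 56 days ago vs limit 90 → met
11. drivers with valid medical certificates 19 ≥ 11 → met
12. preventable accidents in the past year 4 > 3 → not met
Not met: 1, 2, 3, 6, 8, 12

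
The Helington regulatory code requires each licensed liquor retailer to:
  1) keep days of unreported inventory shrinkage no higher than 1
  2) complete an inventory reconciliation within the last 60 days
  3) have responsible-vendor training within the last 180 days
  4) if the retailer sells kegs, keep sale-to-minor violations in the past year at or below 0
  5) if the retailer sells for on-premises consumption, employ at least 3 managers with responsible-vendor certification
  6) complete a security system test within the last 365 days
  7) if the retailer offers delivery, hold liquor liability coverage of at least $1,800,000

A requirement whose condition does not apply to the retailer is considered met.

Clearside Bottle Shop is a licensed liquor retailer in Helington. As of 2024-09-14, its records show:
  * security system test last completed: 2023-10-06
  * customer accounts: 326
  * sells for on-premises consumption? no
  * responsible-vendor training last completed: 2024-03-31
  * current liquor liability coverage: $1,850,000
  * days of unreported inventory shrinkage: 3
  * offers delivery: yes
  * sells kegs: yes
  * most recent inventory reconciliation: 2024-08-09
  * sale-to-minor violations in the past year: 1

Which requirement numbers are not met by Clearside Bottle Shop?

1, 4

1. days of unreported inventory shrinkage 3 > 1 → not met
2. inventory reconciliation 36 days ago vs limit 60 → met
3. responsible-vendor training 167 days ago vs limit 180 → met
4. condition 'sells kegs' holds; sale-to-minor violations in the past year 1 > 0 → not met
5. condition 'sells for on-premises consumption' does not hold → requirement n/a → met
6. security system test 344 days ago vs limit 365 → met
7. condition 'offers delivery' holds; liquor liability coverage $1,850,000 ≥ $1,800,000 → met
Not met: 1, 4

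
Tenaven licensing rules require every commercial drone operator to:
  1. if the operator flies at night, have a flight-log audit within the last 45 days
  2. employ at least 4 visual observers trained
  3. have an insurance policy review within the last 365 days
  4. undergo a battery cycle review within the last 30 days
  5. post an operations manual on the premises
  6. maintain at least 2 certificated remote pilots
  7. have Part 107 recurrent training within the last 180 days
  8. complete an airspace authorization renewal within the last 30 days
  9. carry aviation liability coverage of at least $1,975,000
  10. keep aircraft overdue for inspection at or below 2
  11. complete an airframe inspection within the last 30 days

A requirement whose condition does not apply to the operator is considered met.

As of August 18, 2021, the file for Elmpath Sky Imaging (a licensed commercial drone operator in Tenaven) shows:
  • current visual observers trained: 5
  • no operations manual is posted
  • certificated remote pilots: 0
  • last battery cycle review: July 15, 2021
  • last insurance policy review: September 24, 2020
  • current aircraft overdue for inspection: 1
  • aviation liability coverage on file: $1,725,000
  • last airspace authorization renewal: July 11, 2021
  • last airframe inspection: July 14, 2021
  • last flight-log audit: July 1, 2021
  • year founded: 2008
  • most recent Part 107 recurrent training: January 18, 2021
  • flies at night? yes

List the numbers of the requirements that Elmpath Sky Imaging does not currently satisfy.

1. condition 'flies at night' holds; flight-log audit 48 days ago vs limit 45 → not met
2. visual observers trained 5 ≥ 4 → met
3. insurance policy review 328 days ago vs limit 365 → met
4. battery cycle review 34 days ago vs limit 30 → not met
5. operations manual absent → not met
6. certificated remote pilots 0 < 2 → not met
7. Part 107 recurrent training 212 days ago vs limit 180 → not met
8. airspace authorization renewal 38 days ago vs limit 30 → not met
9. aviation liability coverage $1,725,000 < $1,975,000 → not met
10. aircraft overdue for inspection 1 ≤ 2 → met
11. airframe inspection 35 days ago vs limit 30 → not met
Not met: 1, 4, 5, 6, 7, 8, 9, 11

1, 4, 5, 6, 7, 8, 9, 11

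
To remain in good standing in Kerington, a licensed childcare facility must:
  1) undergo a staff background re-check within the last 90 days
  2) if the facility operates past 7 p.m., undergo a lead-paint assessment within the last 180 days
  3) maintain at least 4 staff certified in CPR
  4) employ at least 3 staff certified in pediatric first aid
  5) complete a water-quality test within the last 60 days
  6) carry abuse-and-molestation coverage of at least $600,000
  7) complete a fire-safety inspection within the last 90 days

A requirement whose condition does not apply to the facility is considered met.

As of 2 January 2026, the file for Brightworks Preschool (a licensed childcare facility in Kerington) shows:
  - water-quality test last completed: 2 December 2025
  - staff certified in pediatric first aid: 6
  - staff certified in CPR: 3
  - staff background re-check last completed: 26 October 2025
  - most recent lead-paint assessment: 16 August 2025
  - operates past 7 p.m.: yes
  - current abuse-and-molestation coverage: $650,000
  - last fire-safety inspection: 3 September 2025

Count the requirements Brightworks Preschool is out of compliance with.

2

1. staff background re-check 68 days ago vs limit 90 → met
2. condition 'operates past 7 p.m.' holds; lead-paint assessment 139 days ago vs limit 180 → met
3. staff certified in CPR 3 < 4 → not met
4. staff certified in pediatric first aid 6 ≥ 3 → met
5. water-quality test 31 days ago vs limit 60 → met
6. abuse-and-molestation coverage $650,000 ≥ $600,000 → met
7. fire-safety inspection 121 days ago vs limit 90 → not met
Not met: 2 of 7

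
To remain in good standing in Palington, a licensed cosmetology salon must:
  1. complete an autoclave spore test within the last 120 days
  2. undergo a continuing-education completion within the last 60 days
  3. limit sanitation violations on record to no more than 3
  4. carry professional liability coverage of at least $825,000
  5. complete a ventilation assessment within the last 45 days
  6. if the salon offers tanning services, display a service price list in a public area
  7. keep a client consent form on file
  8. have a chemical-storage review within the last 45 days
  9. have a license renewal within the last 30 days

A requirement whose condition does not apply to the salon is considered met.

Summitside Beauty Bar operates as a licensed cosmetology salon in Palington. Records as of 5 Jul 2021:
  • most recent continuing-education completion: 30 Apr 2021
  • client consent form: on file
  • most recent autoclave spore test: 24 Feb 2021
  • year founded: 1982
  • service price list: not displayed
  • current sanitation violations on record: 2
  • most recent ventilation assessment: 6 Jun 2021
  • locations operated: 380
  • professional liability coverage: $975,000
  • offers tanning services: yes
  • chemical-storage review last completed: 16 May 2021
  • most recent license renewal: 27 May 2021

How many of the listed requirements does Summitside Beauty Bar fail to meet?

1. autoclave spore test 131 days ago vs limit 120 → not met
2. continuing-education completion 66 days ago vs limit 60 → not met
3. sanitation violations on record 2 ≤ 3 → met
4. professional liability coverage $975,000 ≥ $825,000 → met
5. ventilation assessment 29 days ago vs limit 45 → met
6. condition 'offers tanning services' holds; service price list absent → not met
7. client consent form present → met
8. chemical-storage review 50 days ago vs limit 45 → not met
9. license renewal 39 days ago vs limit 30 → not met
Not met: 5 of 9

5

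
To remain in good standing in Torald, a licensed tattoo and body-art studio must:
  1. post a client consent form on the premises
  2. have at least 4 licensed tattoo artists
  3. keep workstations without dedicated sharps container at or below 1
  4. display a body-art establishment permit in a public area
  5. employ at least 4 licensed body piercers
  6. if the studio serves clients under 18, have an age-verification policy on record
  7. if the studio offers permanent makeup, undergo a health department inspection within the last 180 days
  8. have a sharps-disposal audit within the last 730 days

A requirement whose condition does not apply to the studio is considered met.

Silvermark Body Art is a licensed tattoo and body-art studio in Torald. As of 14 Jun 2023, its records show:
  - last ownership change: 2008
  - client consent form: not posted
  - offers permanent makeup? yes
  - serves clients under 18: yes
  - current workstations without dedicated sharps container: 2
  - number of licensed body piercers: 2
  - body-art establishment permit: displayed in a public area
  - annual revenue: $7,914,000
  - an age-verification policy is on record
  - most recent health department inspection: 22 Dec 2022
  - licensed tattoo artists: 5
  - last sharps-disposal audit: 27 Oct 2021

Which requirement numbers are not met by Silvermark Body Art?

1, 3, 5

1. client consent form absent → not met
2. licensed tattoo artists 5 ≥ 4 → met
3. workstations without dedicated sharps container 2 > 1 → not met
4. body-art establishment permit present → met
5. licensed body piercers 2 < 4 → not met
6. condition 'serves clients under 18' holds; age-verification policy present → met
7. condition 'offers permanent makeup' holds; health department inspection 174 days ago vs limit 180 → met
8. sharps-disposal audit 595 days ago vs limit 730 → met
Not met: 1, 3, 5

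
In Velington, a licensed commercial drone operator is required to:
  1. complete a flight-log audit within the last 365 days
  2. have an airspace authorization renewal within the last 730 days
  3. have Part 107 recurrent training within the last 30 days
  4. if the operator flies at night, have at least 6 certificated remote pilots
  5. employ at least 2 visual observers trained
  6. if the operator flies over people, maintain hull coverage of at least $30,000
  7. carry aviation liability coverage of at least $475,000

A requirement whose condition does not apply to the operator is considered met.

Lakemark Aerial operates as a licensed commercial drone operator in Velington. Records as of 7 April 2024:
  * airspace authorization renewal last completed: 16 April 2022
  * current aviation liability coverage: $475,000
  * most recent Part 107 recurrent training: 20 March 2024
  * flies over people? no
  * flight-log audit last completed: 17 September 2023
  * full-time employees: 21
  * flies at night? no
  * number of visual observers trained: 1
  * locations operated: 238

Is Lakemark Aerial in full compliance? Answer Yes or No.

No

1. flight-log audit 203 days ago vs limit 365 → met
2. airspace authorization renewal 722 days ago vs limit 730 → met
3. Part 107 recurrent training 18 days ago vs limit 30 → met
4. condition 'flies at night' does not hold → requirement n/a → met
5. visual observers trained 1 < 2 → not met
6. condition 'flies over people' does not hold → requirement n/a → met
7. aviation liability coverage $475,000 ≥ $475,000 → met
Not met: 5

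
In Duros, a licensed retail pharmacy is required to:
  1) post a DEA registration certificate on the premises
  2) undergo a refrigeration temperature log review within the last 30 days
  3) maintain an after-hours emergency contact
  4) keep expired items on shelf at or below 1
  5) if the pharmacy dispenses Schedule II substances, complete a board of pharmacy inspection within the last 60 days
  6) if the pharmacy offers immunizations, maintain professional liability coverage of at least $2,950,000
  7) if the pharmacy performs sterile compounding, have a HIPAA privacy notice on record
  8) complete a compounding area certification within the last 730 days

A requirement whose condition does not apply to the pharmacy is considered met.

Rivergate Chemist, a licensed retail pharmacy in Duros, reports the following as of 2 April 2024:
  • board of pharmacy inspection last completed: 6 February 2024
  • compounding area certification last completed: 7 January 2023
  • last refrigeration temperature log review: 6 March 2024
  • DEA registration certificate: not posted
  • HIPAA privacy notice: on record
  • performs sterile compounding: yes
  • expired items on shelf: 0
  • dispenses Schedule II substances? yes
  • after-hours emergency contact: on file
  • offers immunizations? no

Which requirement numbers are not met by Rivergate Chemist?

1. DEA registration certificate absent → not met
2. refrigeration temperature log review 27 days ago vs limit 30 → met
3. after-hours emergency contact present → met
4. expired items on shelf 0 ≤ 1 → met
5. condition 'dispenses Schedule II substances' holds; board of pharmacy inspection 56 days ago vs limit 60 → met
6. condition 'offers immunizations' does not hold → requirement n/a → met
7. condition 'performs sterile compounding' holds; HIPAA privacy notice present → met
8. compounding area certification 451 days ago vs limit 730 → met
Not met: 1

1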